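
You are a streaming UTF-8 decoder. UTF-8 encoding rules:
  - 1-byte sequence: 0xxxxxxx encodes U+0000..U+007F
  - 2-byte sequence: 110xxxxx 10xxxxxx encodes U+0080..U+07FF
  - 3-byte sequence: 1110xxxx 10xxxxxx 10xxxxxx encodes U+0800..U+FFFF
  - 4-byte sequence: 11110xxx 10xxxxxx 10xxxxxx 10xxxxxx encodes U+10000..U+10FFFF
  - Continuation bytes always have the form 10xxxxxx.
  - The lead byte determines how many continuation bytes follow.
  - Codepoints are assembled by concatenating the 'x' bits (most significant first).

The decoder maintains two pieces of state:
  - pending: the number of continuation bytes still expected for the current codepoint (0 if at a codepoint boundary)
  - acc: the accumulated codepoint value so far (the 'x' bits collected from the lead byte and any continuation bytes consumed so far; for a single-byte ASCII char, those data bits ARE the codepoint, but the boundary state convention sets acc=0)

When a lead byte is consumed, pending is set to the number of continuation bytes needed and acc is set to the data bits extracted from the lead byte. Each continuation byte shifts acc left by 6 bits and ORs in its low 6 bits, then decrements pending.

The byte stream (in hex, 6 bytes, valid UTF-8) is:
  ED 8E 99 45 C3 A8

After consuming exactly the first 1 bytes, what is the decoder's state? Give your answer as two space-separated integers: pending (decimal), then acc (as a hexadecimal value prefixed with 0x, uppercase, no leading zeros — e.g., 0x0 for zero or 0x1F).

Answer: 2 0xD

Derivation:
Byte[0]=ED: 3-byte lead. pending=2, acc=0xD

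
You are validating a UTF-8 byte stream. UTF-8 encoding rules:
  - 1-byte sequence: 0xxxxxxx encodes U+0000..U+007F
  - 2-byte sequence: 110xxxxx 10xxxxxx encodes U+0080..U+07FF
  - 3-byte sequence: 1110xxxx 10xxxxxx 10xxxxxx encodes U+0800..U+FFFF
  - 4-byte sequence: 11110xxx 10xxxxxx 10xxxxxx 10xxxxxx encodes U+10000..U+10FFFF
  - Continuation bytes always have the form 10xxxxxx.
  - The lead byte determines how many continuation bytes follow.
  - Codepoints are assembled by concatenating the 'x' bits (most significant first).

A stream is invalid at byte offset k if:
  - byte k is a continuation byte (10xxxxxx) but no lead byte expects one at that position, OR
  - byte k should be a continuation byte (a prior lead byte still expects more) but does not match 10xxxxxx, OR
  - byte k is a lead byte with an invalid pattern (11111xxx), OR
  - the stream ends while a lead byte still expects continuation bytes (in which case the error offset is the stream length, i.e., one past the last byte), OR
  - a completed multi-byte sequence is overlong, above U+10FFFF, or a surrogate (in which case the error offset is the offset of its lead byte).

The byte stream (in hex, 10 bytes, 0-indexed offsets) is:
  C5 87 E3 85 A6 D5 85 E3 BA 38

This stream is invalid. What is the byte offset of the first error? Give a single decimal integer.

Answer: 9

Derivation:
Byte[0]=C5: 2-byte lead, need 1 cont bytes. acc=0x5
Byte[1]=87: continuation. acc=(acc<<6)|0x07=0x147
Completed: cp=U+0147 (starts at byte 0)
Byte[2]=E3: 3-byte lead, need 2 cont bytes. acc=0x3
Byte[3]=85: continuation. acc=(acc<<6)|0x05=0xC5
Byte[4]=A6: continuation. acc=(acc<<6)|0x26=0x3166
Completed: cp=U+3166 (starts at byte 2)
Byte[5]=D5: 2-byte lead, need 1 cont bytes. acc=0x15
Byte[6]=85: continuation. acc=(acc<<6)|0x05=0x545
Completed: cp=U+0545 (starts at byte 5)
Byte[7]=E3: 3-byte lead, need 2 cont bytes. acc=0x3
Byte[8]=BA: continuation. acc=(acc<<6)|0x3A=0xFA
Byte[9]=38: expected 10xxxxxx continuation. INVALID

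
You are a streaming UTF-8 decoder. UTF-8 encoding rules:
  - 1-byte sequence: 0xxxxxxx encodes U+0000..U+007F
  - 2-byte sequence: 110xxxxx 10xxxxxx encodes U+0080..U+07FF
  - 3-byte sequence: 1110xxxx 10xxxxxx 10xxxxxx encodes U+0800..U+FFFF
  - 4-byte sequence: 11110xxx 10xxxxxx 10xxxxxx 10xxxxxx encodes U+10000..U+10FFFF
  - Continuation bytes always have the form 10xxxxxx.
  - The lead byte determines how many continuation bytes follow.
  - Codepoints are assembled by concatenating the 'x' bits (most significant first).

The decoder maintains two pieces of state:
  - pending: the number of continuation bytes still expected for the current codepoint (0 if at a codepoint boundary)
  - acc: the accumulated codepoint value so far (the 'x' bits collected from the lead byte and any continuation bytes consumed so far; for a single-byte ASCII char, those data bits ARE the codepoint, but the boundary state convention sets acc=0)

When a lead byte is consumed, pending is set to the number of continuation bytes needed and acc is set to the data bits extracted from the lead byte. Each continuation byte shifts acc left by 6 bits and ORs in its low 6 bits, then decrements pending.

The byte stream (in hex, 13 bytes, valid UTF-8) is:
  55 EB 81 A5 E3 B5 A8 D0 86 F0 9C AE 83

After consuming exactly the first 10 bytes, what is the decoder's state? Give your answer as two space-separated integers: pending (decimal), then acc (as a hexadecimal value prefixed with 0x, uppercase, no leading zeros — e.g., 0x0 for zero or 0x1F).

Byte[0]=55: 1-byte. pending=0, acc=0x0
Byte[1]=EB: 3-byte lead. pending=2, acc=0xB
Byte[2]=81: continuation. acc=(acc<<6)|0x01=0x2C1, pending=1
Byte[3]=A5: continuation. acc=(acc<<6)|0x25=0xB065, pending=0
Byte[4]=E3: 3-byte lead. pending=2, acc=0x3
Byte[5]=B5: continuation. acc=(acc<<6)|0x35=0xF5, pending=1
Byte[6]=A8: continuation. acc=(acc<<6)|0x28=0x3D68, pending=0
Byte[7]=D0: 2-byte lead. pending=1, acc=0x10
Byte[8]=86: continuation. acc=(acc<<6)|0x06=0x406, pending=0
Byte[9]=F0: 4-byte lead. pending=3, acc=0x0

Answer: 3 0x0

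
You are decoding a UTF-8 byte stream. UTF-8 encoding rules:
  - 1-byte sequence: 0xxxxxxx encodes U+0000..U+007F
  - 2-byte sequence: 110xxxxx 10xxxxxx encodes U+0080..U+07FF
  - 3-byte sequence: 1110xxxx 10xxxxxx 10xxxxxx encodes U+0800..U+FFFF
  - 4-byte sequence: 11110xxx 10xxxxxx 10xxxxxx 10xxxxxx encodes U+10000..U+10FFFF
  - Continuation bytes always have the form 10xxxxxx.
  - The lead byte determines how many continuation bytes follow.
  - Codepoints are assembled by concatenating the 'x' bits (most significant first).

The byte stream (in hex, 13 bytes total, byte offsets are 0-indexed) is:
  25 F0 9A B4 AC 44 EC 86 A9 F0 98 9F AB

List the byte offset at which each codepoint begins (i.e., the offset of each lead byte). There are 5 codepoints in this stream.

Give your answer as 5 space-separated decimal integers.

Answer: 0 1 5 6 9

Derivation:
Byte[0]=25: 1-byte ASCII. cp=U+0025
Byte[1]=F0: 4-byte lead, need 3 cont bytes. acc=0x0
Byte[2]=9A: continuation. acc=(acc<<6)|0x1A=0x1A
Byte[3]=B4: continuation. acc=(acc<<6)|0x34=0x6B4
Byte[4]=AC: continuation. acc=(acc<<6)|0x2C=0x1AD2C
Completed: cp=U+1AD2C (starts at byte 1)
Byte[5]=44: 1-byte ASCII. cp=U+0044
Byte[6]=EC: 3-byte lead, need 2 cont bytes. acc=0xC
Byte[7]=86: continuation. acc=(acc<<6)|0x06=0x306
Byte[8]=A9: continuation. acc=(acc<<6)|0x29=0xC1A9
Completed: cp=U+C1A9 (starts at byte 6)
Byte[9]=F0: 4-byte lead, need 3 cont bytes. acc=0x0
Byte[10]=98: continuation. acc=(acc<<6)|0x18=0x18
Byte[11]=9F: continuation. acc=(acc<<6)|0x1F=0x61F
Byte[12]=AB: continuation. acc=(acc<<6)|0x2B=0x187EB
Completed: cp=U+187EB (starts at byte 9)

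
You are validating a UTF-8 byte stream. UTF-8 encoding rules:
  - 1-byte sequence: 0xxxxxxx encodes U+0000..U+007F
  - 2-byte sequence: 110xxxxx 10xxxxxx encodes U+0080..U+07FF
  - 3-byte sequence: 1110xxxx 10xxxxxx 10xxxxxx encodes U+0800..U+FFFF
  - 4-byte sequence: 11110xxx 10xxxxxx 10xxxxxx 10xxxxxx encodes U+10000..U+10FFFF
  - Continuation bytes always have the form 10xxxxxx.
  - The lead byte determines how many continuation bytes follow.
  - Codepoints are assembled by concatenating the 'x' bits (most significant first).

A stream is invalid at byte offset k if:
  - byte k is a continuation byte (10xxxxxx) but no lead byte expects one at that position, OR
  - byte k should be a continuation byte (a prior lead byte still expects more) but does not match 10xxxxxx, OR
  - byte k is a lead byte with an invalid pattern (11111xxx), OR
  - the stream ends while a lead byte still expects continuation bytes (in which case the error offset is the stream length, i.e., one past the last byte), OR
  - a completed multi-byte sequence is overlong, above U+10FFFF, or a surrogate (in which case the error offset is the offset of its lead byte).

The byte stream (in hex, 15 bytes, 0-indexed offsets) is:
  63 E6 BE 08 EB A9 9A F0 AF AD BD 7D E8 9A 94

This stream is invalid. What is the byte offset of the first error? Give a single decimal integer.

Answer: 3

Derivation:
Byte[0]=63: 1-byte ASCII. cp=U+0063
Byte[1]=E6: 3-byte lead, need 2 cont bytes. acc=0x6
Byte[2]=BE: continuation. acc=(acc<<6)|0x3E=0x1BE
Byte[3]=08: expected 10xxxxxx continuation. INVALID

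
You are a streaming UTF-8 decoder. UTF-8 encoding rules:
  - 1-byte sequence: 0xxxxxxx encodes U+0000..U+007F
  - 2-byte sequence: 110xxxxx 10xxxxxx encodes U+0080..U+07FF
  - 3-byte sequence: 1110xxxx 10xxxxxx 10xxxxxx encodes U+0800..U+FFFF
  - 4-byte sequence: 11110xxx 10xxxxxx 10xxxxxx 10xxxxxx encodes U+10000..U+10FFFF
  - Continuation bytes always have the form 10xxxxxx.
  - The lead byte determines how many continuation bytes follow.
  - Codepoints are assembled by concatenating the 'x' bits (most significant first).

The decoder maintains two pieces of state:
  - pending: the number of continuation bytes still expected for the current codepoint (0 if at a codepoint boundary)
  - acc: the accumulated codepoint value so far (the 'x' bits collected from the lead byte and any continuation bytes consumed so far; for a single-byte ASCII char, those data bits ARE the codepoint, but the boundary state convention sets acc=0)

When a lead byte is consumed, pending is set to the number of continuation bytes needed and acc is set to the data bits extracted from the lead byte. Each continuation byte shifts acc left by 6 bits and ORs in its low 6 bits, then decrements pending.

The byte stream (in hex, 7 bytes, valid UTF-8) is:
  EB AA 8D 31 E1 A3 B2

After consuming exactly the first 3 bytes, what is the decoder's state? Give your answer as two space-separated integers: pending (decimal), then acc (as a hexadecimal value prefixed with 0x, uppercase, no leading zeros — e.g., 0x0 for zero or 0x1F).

Answer: 0 0xBA8D

Derivation:
Byte[0]=EB: 3-byte lead. pending=2, acc=0xB
Byte[1]=AA: continuation. acc=(acc<<6)|0x2A=0x2EA, pending=1
Byte[2]=8D: continuation. acc=(acc<<6)|0x0D=0xBA8D, pending=0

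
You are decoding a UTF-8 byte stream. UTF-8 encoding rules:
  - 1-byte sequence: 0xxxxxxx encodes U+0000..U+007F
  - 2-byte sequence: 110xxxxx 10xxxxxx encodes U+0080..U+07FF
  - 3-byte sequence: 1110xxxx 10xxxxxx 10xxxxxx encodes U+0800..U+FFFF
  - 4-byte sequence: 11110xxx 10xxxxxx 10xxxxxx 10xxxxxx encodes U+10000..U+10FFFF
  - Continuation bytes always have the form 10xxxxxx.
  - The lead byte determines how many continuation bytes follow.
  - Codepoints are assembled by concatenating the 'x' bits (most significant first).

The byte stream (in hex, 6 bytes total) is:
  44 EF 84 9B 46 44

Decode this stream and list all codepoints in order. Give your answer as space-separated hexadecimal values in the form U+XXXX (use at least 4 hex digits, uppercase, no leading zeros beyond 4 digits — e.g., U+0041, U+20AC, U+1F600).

Answer: U+0044 U+F11B U+0046 U+0044

Derivation:
Byte[0]=44: 1-byte ASCII. cp=U+0044
Byte[1]=EF: 3-byte lead, need 2 cont bytes. acc=0xF
Byte[2]=84: continuation. acc=(acc<<6)|0x04=0x3C4
Byte[3]=9B: continuation. acc=(acc<<6)|0x1B=0xF11B
Completed: cp=U+F11B (starts at byte 1)
Byte[4]=46: 1-byte ASCII. cp=U+0046
Byte[5]=44: 1-byte ASCII. cp=U+0044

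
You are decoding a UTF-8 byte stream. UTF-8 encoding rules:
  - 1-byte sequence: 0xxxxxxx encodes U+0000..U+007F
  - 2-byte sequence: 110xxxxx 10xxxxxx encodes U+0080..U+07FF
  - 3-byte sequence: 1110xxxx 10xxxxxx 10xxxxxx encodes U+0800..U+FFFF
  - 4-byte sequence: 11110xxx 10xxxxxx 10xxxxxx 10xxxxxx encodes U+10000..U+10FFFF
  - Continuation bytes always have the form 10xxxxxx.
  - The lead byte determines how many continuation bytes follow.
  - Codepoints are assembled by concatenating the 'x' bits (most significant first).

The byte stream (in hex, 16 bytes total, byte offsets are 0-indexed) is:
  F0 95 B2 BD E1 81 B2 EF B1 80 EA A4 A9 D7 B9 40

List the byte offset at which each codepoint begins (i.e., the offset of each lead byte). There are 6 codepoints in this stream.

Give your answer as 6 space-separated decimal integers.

Byte[0]=F0: 4-byte lead, need 3 cont bytes. acc=0x0
Byte[1]=95: continuation. acc=(acc<<6)|0x15=0x15
Byte[2]=B2: continuation. acc=(acc<<6)|0x32=0x572
Byte[3]=BD: continuation. acc=(acc<<6)|0x3D=0x15CBD
Completed: cp=U+15CBD (starts at byte 0)
Byte[4]=E1: 3-byte lead, need 2 cont bytes. acc=0x1
Byte[5]=81: continuation. acc=(acc<<6)|0x01=0x41
Byte[6]=B2: continuation. acc=(acc<<6)|0x32=0x1072
Completed: cp=U+1072 (starts at byte 4)
Byte[7]=EF: 3-byte lead, need 2 cont bytes. acc=0xF
Byte[8]=B1: continuation. acc=(acc<<6)|0x31=0x3F1
Byte[9]=80: continuation. acc=(acc<<6)|0x00=0xFC40
Completed: cp=U+FC40 (starts at byte 7)
Byte[10]=EA: 3-byte lead, need 2 cont bytes. acc=0xA
Byte[11]=A4: continuation. acc=(acc<<6)|0x24=0x2A4
Byte[12]=A9: continuation. acc=(acc<<6)|0x29=0xA929
Completed: cp=U+A929 (starts at byte 10)
Byte[13]=D7: 2-byte lead, need 1 cont bytes. acc=0x17
Byte[14]=B9: continuation. acc=(acc<<6)|0x39=0x5F9
Completed: cp=U+05F9 (starts at byte 13)
Byte[15]=40: 1-byte ASCII. cp=U+0040

Answer: 0 4 7 10 13 15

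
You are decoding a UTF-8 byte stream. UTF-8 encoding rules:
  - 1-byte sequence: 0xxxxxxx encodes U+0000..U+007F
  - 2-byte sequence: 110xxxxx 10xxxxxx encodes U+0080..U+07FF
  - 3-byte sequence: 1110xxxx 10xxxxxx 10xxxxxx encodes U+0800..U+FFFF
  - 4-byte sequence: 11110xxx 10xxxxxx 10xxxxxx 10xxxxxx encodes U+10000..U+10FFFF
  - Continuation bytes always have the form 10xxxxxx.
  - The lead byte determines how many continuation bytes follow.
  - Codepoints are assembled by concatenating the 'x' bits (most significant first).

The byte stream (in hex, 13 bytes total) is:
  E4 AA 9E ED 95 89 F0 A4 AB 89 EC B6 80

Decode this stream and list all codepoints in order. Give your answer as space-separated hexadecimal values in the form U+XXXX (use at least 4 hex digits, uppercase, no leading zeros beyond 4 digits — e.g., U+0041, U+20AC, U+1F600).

Answer: U+4A9E U+D549 U+24AC9 U+CD80

Derivation:
Byte[0]=E4: 3-byte lead, need 2 cont bytes. acc=0x4
Byte[1]=AA: continuation. acc=(acc<<6)|0x2A=0x12A
Byte[2]=9E: continuation. acc=(acc<<6)|0x1E=0x4A9E
Completed: cp=U+4A9E (starts at byte 0)
Byte[3]=ED: 3-byte lead, need 2 cont bytes. acc=0xD
Byte[4]=95: continuation. acc=(acc<<6)|0x15=0x355
Byte[5]=89: continuation. acc=(acc<<6)|0x09=0xD549
Completed: cp=U+D549 (starts at byte 3)
Byte[6]=F0: 4-byte lead, need 3 cont bytes. acc=0x0
Byte[7]=A4: continuation. acc=(acc<<6)|0x24=0x24
Byte[8]=AB: continuation. acc=(acc<<6)|0x2B=0x92B
Byte[9]=89: continuation. acc=(acc<<6)|0x09=0x24AC9
Completed: cp=U+24AC9 (starts at byte 6)
Byte[10]=EC: 3-byte lead, need 2 cont bytes. acc=0xC
Byte[11]=B6: continuation. acc=(acc<<6)|0x36=0x336
Byte[12]=80: continuation. acc=(acc<<6)|0x00=0xCD80
Completed: cp=U+CD80 (starts at byte 10)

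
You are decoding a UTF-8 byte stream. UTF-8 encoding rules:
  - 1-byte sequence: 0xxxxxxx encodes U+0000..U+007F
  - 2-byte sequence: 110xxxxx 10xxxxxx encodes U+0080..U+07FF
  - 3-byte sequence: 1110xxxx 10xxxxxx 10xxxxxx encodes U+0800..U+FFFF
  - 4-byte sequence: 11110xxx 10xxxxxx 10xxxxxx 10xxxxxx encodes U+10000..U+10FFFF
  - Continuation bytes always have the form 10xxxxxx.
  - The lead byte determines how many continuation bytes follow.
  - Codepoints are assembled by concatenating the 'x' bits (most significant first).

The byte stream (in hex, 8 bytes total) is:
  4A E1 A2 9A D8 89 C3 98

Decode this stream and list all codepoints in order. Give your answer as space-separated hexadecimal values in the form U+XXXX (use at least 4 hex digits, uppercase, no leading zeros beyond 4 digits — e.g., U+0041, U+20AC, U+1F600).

Byte[0]=4A: 1-byte ASCII. cp=U+004A
Byte[1]=E1: 3-byte lead, need 2 cont bytes. acc=0x1
Byte[2]=A2: continuation. acc=(acc<<6)|0x22=0x62
Byte[3]=9A: continuation. acc=(acc<<6)|0x1A=0x189A
Completed: cp=U+189A (starts at byte 1)
Byte[4]=D8: 2-byte lead, need 1 cont bytes. acc=0x18
Byte[5]=89: continuation. acc=(acc<<6)|0x09=0x609
Completed: cp=U+0609 (starts at byte 4)
Byte[6]=C3: 2-byte lead, need 1 cont bytes. acc=0x3
Byte[7]=98: continuation. acc=(acc<<6)|0x18=0xD8
Completed: cp=U+00D8 (starts at byte 6)

Answer: U+004A U+189A U+0609 U+00D8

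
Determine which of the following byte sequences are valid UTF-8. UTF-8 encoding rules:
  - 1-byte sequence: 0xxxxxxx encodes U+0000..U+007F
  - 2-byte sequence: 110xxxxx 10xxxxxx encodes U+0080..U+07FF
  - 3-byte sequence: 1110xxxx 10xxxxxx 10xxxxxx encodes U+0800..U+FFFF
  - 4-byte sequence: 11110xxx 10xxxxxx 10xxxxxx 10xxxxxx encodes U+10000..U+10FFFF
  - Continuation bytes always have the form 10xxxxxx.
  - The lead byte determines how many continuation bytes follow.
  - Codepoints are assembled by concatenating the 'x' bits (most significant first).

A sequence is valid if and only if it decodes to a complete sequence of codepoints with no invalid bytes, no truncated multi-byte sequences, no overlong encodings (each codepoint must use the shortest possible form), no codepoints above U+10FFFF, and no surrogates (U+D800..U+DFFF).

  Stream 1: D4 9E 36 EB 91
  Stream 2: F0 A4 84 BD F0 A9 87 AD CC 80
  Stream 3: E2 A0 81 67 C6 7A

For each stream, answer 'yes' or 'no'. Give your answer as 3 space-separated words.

Answer: no yes no

Derivation:
Stream 1: error at byte offset 5. INVALID
Stream 2: decodes cleanly. VALID
Stream 3: error at byte offset 5. INVALID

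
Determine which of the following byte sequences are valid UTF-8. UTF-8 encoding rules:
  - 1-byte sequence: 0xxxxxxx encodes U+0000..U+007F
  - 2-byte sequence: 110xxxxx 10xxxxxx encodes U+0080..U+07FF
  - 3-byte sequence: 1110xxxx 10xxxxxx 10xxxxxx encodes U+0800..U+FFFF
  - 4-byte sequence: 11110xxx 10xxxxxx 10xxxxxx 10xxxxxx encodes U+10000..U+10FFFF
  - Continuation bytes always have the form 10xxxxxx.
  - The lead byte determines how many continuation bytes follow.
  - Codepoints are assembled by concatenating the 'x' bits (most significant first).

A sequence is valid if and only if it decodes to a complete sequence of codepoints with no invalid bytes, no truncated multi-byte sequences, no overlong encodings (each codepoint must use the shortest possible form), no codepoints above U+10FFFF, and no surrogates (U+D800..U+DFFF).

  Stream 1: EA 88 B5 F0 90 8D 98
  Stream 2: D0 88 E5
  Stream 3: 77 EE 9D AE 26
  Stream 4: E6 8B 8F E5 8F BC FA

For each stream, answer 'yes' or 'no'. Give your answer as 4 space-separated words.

Stream 1: decodes cleanly. VALID
Stream 2: error at byte offset 3. INVALID
Stream 3: decodes cleanly. VALID
Stream 4: error at byte offset 6. INVALID

Answer: yes no yes no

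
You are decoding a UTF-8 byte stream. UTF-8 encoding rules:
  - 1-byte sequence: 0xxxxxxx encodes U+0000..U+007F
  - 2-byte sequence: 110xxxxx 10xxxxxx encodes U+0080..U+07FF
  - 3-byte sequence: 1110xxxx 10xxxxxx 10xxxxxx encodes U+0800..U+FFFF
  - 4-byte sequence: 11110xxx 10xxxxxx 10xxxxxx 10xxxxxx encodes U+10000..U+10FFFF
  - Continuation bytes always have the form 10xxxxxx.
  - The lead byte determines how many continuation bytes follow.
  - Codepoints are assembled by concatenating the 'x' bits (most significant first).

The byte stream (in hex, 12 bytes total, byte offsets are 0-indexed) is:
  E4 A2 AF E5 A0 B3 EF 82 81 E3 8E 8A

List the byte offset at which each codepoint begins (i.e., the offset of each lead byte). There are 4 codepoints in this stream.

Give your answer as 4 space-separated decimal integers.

Answer: 0 3 6 9

Derivation:
Byte[0]=E4: 3-byte lead, need 2 cont bytes. acc=0x4
Byte[1]=A2: continuation. acc=(acc<<6)|0x22=0x122
Byte[2]=AF: continuation. acc=(acc<<6)|0x2F=0x48AF
Completed: cp=U+48AF (starts at byte 0)
Byte[3]=E5: 3-byte lead, need 2 cont bytes. acc=0x5
Byte[4]=A0: continuation. acc=(acc<<6)|0x20=0x160
Byte[5]=B3: continuation. acc=(acc<<6)|0x33=0x5833
Completed: cp=U+5833 (starts at byte 3)
Byte[6]=EF: 3-byte lead, need 2 cont bytes. acc=0xF
Byte[7]=82: continuation. acc=(acc<<6)|0x02=0x3C2
Byte[8]=81: continuation. acc=(acc<<6)|0x01=0xF081
Completed: cp=U+F081 (starts at byte 6)
Byte[9]=E3: 3-byte lead, need 2 cont bytes. acc=0x3
Byte[10]=8E: continuation. acc=(acc<<6)|0x0E=0xCE
Byte[11]=8A: continuation. acc=(acc<<6)|0x0A=0x338A
Completed: cp=U+338A (starts at byte 9)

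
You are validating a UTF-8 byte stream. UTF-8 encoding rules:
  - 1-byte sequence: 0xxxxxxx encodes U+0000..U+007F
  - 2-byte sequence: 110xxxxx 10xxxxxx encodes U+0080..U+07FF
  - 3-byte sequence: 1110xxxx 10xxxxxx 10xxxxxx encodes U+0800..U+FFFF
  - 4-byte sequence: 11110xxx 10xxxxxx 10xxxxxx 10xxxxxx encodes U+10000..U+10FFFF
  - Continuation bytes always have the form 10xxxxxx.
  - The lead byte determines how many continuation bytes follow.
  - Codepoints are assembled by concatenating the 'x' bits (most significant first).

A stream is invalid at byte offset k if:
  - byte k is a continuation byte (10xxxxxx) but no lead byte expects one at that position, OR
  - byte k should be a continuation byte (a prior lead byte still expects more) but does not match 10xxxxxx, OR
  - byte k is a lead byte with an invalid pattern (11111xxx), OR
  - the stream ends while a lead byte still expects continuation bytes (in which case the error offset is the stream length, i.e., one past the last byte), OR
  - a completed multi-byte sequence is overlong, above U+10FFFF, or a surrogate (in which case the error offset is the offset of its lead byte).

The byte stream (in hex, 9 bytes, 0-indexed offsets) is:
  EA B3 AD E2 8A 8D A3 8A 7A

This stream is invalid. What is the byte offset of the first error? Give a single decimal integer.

Answer: 6

Derivation:
Byte[0]=EA: 3-byte lead, need 2 cont bytes. acc=0xA
Byte[1]=B3: continuation. acc=(acc<<6)|0x33=0x2B3
Byte[2]=AD: continuation. acc=(acc<<6)|0x2D=0xACED
Completed: cp=U+ACED (starts at byte 0)
Byte[3]=E2: 3-byte lead, need 2 cont bytes. acc=0x2
Byte[4]=8A: continuation. acc=(acc<<6)|0x0A=0x8A
Byte[5]=8D: continuation. acc=(acc<<6)|0x0D=0x228D
Completed: cp=U+228D (starts at byte 3)
Byte[6]=A3: INVALID lead byte (not 0xxx/110x/1110/11110)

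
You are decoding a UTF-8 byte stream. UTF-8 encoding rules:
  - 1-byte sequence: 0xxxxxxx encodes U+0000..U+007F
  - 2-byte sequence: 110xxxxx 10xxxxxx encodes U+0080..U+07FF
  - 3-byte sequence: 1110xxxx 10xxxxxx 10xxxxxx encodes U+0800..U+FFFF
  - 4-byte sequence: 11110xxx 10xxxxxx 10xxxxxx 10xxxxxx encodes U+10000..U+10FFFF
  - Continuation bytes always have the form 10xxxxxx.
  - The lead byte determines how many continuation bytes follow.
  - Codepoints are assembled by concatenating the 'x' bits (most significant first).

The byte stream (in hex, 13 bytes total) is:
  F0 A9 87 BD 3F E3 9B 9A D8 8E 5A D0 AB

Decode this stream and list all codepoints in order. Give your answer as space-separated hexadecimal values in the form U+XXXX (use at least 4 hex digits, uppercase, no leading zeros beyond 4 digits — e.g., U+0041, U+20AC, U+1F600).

Answer: U+291FD U+003F U+36DA U+060E U+005A U+042B

Derivation:
Byte[0]=F0: 4-byte lead, need 3 cont bytes. acc=0x0
Byte[1]=A9: continuation. acc=(acc<<6)|0x29=0x29
Byte[2]=87: continuation. acc=(acc<<6)|0x07=0xA47
Byte[3]=BD: continuation. acc=(acc<<6)|0x3D=0x291FD
Completed: cp=U+291FD (starts at byte 0)
Byte[4]=3F: 1-byte ASCII. cp=U+003F
Byte[5]=E3: 3-byte lead, need 2 cont bytes. acc=0x3
Byte[6]=9B: continuation. acc=(acc<<6)|0x1B=0xDB
Byte[7]=9A: continuation. acc=(acc<<6)|0x1A=0x36DA
Completed: cp=U+36DA (starts at byte 5)
Byte[8]=D8: 2-byte lead, need 1 cont bytes. acc=0x18
Byte[9]=8E: continuation. acc=(acc<<6)|0x0E=0x60E
Completed: cp=U+060E (starts at byte 8)
Byte[10]=5A: 1-byte ASCII. cp=U+005A
Byte[11]=D0: 2-byte lead, need 1 cont bytes. acc=0x10
Byte[12]=AB: continuation. acc=(acc<<6)|0x2B=0x42B
Completed: cp=U+042B (starts at byte 11)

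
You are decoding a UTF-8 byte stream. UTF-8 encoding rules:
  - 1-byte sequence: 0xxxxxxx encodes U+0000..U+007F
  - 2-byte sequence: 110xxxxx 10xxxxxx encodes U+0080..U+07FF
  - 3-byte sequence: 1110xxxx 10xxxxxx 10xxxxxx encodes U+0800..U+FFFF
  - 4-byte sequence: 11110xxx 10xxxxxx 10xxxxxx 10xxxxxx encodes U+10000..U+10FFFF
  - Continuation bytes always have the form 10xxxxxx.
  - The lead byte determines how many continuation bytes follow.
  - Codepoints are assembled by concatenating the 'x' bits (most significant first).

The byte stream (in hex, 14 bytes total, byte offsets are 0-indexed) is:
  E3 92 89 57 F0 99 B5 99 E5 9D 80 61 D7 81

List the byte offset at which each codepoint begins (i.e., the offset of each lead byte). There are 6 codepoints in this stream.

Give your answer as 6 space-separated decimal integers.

Answer: 0 3 4 8 11 12

Derivation:
Byte[0]=E3: 3-byte lead, need 2 cont bytes. acc=0x3
Byte[1]=92: continuation. acc=(acc<<6)|0x12=0xD2
Byte[2]=89: continuation. acc=(acc<<6)|0x09=0x3489
Completed: cp=U+3489 (starts at byte 0)
Byte[3]=57: 1-byte ASCII. cp=U+0057
Byte[4]=F0: 4-byte lead, need 3 cont bytes. acc=0x0
Byte[5]=99: continuation. acc=(acc<<6)|0x19=0x19
Byte[6]=B5: continuation. acc=(acc<<6)|0x35=0x675
Byte[7]=99: continuation. acc=(acc<<6)|0x19=0x19D59
Completed: cp=U+19D59 (starts at byte 4)
Byte[8]=E5: 3-byte lead, need 2 cont bytes. acc=0x5
Byte[9]=9D: continuation. acc=(acc<<6)|0x1D=0x15D
Byte[10]=80: continuation. acc=(acc<<6)|0x00=0x5740
Completed: cp=U+5740 (starts at byte 8)
Byte[11]=61: 1-byte ASCII. cp=U+0061
Byte[12]=D7: 2-byte lead, need 1 cont bytes. acc=0x17
Byte[13]=81: continuation. acc=(acc<<6)|0x01=0x5C1
Completed: cp=U+05C1 (starts at byte 12)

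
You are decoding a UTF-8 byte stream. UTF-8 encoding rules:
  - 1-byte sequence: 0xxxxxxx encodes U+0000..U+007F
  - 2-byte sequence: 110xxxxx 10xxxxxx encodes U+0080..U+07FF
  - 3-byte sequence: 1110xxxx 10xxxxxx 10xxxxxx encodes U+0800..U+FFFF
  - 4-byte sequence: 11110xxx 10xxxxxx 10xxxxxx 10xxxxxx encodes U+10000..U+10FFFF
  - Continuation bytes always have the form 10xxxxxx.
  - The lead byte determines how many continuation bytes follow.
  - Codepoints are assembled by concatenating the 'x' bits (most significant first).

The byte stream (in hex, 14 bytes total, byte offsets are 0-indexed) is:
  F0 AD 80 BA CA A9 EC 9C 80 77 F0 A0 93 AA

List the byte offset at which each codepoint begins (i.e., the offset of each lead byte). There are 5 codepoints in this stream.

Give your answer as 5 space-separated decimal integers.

Byte[0]=F0: 4-byte lead, need 3 cont bytes. acc=0x0
Byte[1]=AD: continuation. acc=(acc<<6)|0x2D=0x2D
Byte[2]=80: continuation. acc=(acc<<6)|0x00=0xB40
Byte[3]=BA: continuation. acc=(acc<<6)|0x3A=0x2D03A
Completed: cp=U+2D03A (starts at byte 0)
Byte[4]=CA: 2-byte lead, need 1 cont bytes. acc=0xA
Byte[5]=A9: continuation. acc=(acc<<6)|0x29=0x2A9
Completed: cp=U+02A9 (starts at byte 4)
Byte[6]=EC: 3-byte lead, need 2 cont bytes. acc=0xC
Byte[7]=9C: continuation. acc=(acc<<6)|0x1C=0x31C
Byte[8]=80: continuation. acc=(acc<<6)|0x00=0xC700
Completed: cp=U+C700 (starts at byte 6)
Byte[9]=77: 1-byte ASCII. cp=U+0077
Byte[10]=F0: 4-byte lead, need 3 cont bytes. acc=0x0
Byte[11]=A0: continuation. acc=(acc<<6)|0x20=0x20
Byte[12]=93: continuation. acc=(acc<<6)|0x13=0x813
Byte[13]=AA: continuation. acc=(acc<<6)|0x2A=0x204EA
Completed: cp=U+204EA (starts at byte 10)

Answer: 0 4 6 9 10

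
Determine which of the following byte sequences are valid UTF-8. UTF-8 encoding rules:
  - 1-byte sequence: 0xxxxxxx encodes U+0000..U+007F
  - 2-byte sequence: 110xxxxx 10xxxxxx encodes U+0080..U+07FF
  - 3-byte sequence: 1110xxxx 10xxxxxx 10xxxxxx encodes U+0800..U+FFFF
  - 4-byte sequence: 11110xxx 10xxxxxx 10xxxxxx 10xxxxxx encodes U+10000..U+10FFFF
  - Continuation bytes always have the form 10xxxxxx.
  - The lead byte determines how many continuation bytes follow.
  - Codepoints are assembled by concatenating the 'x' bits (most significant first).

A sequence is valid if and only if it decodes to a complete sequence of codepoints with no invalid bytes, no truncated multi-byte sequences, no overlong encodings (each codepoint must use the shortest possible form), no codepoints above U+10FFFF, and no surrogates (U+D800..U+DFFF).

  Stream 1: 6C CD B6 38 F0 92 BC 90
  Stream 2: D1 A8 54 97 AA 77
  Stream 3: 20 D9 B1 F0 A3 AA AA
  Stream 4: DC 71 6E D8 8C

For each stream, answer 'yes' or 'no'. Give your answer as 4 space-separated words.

Answer: yes no yes no

Derivation:
Stream 1: decodes cleanly. VALID
Stream 2: error at byte offset 3. INVALID
Stream 3: decodes cleanly. VALID
Stream 4: error at byte offset 1. INVALID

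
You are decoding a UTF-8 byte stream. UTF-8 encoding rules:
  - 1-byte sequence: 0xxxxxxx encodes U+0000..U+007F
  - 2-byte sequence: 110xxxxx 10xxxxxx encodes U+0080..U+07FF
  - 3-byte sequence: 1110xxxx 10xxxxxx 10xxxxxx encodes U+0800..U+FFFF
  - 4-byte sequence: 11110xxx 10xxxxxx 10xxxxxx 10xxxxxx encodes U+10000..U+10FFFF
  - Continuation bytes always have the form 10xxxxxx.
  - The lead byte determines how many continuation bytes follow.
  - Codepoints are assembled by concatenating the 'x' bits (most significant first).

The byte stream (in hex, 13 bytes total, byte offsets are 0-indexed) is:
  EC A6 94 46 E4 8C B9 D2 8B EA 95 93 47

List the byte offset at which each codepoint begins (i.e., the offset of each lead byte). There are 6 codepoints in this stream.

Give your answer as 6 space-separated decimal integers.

Byte[0]=EC: 3-byte lead, need 2 cont bytes. acc=0xC
Byte[1]=A6: continuation. acc=(acc<<6)|0x26=0x326
Byte[2]=94: continuation. acc=(acc<<6)|0x14=0xC994
Completed: cp=U+C994 (starts at byte 0)
Byte[3]=46: 1-byte ASCII. cp=U+0046
Byte[4]=E4: 3-byte lead, need 2 cont bytes. acc=0x4
Byte[5]=8C: continuation. acc=(acc<<6)|0x0C=0x10C
Byte[6]=B9: continuation. acc=(acc<<6)|0x39=0x4339
Completed: cp=U+4339 (starts at byte 4)
Byte[7]=D2: 2-byte lead, need 1 cont bytes. acc=0x12
Byte[8]=8B: continuation. acc=(acc<<6)|0x0B=0x48B
Completed: cp=U+048B (starts at byte 7)
Byte[9]=EA: 3-byte lead, need 2 cont bytes. acc=0xA
Byte[10]=95: continuation. acc=(acc<<6)|0x15=0x295
Byte[11]=93: continuation. acc=(acc<<6)|0x13=0xA553
Completed: cp=U+A553 (starts at byte 9)
Byte[12]=47: 1-byte ASCII. cp=U+0047

Answer: 0 3 4 7 9 12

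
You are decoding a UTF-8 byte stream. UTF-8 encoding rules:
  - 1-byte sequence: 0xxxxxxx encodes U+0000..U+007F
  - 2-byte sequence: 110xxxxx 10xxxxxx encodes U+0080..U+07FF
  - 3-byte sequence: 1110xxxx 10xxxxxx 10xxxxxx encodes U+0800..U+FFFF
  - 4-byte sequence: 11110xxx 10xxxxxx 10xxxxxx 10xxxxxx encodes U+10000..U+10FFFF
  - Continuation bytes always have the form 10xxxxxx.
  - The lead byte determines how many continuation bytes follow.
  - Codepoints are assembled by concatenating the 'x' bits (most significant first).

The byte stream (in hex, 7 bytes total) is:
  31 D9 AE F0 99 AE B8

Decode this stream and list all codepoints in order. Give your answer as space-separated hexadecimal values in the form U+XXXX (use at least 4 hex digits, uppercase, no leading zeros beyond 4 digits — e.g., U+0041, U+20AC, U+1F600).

Answer: U+0031 U+066E U+19BB8

Derivation:
Byte[0]=31: 1-byte ASCII. cp=U+0031
Byte[1]=D9: 2-byte lead, need 1 cont bytes. acc=0x19
Byte[2]=AE: continuation. acc=(acc<<6)|0x2E=0x66E
Completed: cp=U+066E (starts at byte 1)
Byte[3]=F0: 4-byte lead, need 3 cont bytes. acc=0x0
Byte[4]=99: continuation. acc=(acc<<6)|0x19=0x19
Byte[5]=AE: continuation. acc=(acc<<6)|0x2E=0x66E
Byte[6]=B8: continuation. acc=(acc<<6)|0x38=0x19BB8
Completed: cp=U+19BB8 (starts at byte 3)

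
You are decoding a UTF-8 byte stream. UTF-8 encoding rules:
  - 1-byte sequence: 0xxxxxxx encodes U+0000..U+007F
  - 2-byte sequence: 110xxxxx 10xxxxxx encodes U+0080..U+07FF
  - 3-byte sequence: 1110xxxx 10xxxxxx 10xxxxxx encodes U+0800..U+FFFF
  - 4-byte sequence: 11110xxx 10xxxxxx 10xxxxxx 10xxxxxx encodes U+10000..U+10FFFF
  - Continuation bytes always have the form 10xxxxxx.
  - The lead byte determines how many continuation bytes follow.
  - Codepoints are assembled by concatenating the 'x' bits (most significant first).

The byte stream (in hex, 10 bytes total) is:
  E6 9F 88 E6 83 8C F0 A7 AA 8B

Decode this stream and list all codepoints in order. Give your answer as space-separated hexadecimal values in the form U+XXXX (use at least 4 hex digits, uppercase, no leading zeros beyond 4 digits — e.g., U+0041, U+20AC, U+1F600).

Answer: U+67C8 U+60CC U+27A8B

Derivation:
Byte[0]=E6: 3-byte lead, need 2 cont bytes. acc=0x6
Byte[1]=9F: continuation. acc=(acc<<6)|0x1F=0x19F
Byte[2]=88: continuation. acc=(acc<<6)|0x08=0x67C8
Completed: cp=U+67C8 (starts at byte 0)
Byte[3]=E6: 3-byte lead, need 2 cont bytes. acc=0x6
Byte[4]=83: continuation. acc=(acc<<6)|0x03=0x183
Byte[5]=8C: continuation. acc=(acc<<6)|0x0C=0x60CC
Completed: cp=U+60CC (starts at byte 3)
Byte[6]=F0: 4-byte lead, need 3 cont bytes. acc=0x0
Byte[7]=A7: continuation. acc=(acc<<6)|0x27=0x27
Byte[8]=AA: continuation. acc=(acc<<6)|0x2A=0x9EA
Byte[9]=8B: continuation. acc=(acc<<6)|0x0B=0x27A8B
Completed: cp=U+27A8B (starts at byte 6)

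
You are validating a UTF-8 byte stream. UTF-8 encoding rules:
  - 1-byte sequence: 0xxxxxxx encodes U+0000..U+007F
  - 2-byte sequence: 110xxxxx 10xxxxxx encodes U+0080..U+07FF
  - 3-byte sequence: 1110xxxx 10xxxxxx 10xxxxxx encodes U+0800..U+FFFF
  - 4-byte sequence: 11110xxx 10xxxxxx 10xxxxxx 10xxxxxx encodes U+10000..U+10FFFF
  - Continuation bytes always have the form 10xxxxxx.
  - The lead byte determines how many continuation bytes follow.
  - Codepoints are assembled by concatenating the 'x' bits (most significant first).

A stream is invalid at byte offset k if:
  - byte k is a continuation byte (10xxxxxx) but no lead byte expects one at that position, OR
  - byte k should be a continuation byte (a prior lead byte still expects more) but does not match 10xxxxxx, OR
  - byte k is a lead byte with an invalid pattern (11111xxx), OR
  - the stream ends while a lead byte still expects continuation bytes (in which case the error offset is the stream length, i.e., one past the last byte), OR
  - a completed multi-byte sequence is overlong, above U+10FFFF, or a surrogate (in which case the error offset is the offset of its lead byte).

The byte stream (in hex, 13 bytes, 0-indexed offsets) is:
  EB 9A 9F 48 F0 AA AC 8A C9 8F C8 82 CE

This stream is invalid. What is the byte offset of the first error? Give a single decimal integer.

Answer: 13

Derivation:
Byte[0]=EB: 3-byte lead, need 2 cont bytes. acc=0xB
Byte[1]=9A: continuation. acc=(acc<<6)|0x1A=0x2DA
Byte[2]=9F: continuation. acc=(acc<<6)|0x1F=0xB69F
Completed: cp=U+B69F (starts at byte 0)
Byte[3]=48: 1-byte ASCII. cp=U+0048
Byte[4]=F0: 4-byte lead, need 3 cont bytes. acc=0x0
Byte[5]=AA: continuation. acc=(acc<<6)|0x2A=0x2A
Byte[6]=AC: continuation. acc=(acc<<6)|0x2C=0xAAC
Byte[7]=8A: continuation. acc=(acc<<6)|0x0A=0x2AB0A
Completed: cp=U+2AB0A (starts at byte 4)
Byte[8]=C9: 2-byte lead, need 1 cont bytes. acc=0x9
Byte[9]=8F: continuation. acc=(acc<<6)|0x0F=0x24F
Completed: cp=U+024F (starts at byte 8)
Byte[10]=C8: 2-byte lead, need 1 cont bytes. acc=0x8
Byte[11]=82: continuation. acc=(acc<<6)|0x02=0x202
Completed: cp=U+0202 (starts at byte 10)
Byte[12]=CE: 2-byte lead, need 1 cont bytes. acc=0xE
Byte[13]: stream ended, expected continuation. INVALID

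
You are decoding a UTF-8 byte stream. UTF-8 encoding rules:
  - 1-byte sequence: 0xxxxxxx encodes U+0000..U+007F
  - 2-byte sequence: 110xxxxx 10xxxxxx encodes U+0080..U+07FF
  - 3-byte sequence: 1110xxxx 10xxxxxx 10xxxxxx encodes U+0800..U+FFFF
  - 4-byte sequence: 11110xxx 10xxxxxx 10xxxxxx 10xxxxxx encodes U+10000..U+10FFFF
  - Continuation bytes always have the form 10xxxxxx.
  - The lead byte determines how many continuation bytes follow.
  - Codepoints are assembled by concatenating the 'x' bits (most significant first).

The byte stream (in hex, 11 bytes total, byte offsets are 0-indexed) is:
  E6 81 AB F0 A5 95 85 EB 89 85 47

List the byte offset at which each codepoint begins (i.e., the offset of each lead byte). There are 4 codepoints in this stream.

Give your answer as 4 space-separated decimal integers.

Answer: 0 3 7 10

Derivation:
Byte[0]=E6: 3-byte lead, need 2 cont bytes. acc=0x6
Byte[1]=81: continuation. acc=(acc<<6)|0x01=0x181
Byte[2]=AB: continuation. acc=(acc<<6)|0x2B=0x606B
Completed: cp=U+606B (starts at byte 0)
Byte[3]=F0: 4-byte lead, need 3 cont bytes. acc=0x0
Byte[4]=A5: continuation. acc=(acc<<6)|0x25=0x25
Byte[5]=95: continuation. acc=(acc<<6)|0x15=0x955
Byte[6]=85: continuation. acc=(acc<<6)|0x05=0x25545
Completed: cp=U+25545 (starts at byte 3)
Byte[7]=EB: 3-byte lead, need 2 cont bytes. acc=0xB
Byte[8]=89: continuation. acc=(acc<<6)|0x09=0x2C9
Byte[9]=85: continuation. acc=(acc<<6)|0x05=0xB245
Completed: cp=U+B245 (starts at byte 7)
Byte[10]=47: 1-byte ASCII. cp=U+0047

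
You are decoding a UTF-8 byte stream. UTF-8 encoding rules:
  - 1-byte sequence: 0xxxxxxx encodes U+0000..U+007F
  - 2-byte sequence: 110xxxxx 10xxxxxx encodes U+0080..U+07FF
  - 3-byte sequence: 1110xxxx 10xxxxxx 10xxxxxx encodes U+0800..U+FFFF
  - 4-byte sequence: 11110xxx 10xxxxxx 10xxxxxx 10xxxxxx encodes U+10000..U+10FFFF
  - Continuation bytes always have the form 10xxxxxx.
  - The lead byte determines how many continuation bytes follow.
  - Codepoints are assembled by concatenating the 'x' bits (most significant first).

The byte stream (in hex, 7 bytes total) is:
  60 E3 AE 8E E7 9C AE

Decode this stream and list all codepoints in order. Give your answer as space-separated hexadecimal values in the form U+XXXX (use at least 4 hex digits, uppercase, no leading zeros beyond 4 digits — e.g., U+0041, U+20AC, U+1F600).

Byte[0]=60: 1-byte ASCII. cp=U+0060
Byte[1]=E3: 3-byte lead, need 2 cont bytes. acc=0x3
Byte[2]=AE: continuation. acc=(acc<<6)|0x2E=0xEE
Byte[3]=8E: continuation. acc=(acc<<6)|0x0E=0x3B8E
Completed: cp=U+3B8E (starts at byte 1)
Byte[4]=E7: 3-byte lead, need 2 cont bytes. acc=0x7
Byte[5]=9C: continuation. acc=(acc<<6)|0x1C=0x1DC
Byte[6]=AE: continuation. acc=(acc<<6)|0x2E=0x772E
Completed: cp=U+772E (starts at byte 4)

Answer: U+0060 U+3B8E U+772E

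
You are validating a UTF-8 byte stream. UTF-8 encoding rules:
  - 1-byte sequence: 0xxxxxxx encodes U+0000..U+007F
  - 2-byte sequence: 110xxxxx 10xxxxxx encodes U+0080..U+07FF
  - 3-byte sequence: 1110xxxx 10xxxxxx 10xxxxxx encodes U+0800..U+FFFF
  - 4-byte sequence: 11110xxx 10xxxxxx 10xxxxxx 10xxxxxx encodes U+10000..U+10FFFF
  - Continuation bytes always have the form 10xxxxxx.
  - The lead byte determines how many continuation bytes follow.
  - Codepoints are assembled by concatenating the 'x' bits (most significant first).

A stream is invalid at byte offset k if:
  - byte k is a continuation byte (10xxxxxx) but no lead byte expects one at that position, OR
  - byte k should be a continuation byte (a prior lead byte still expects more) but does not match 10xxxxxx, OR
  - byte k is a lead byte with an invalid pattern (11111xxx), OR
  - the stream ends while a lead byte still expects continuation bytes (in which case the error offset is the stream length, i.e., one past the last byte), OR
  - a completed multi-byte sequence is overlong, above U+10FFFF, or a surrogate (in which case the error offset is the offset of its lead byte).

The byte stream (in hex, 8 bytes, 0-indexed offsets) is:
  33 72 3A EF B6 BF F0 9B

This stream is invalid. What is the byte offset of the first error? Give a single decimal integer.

Byte[0]=33: 1-byte ASCII. cp=U+0033
Byte[1]=72: 1-byte ASCII. cp=U+0072
Byte[2]=3A: 1-byte ASCII. cp=U+003A
Byte[3]=EF: 3-byte lead, need 2 cont bytes. acc=0xF
Byte[4]=B6: continuation. acc=(acc<<6)|0x36=0x3F6
Byte[5]=BF: continuation. acc=(acc<<6)|0x3F=0xFDBF
Completed: cp=U+FDBF (starts at byte 3)
Byte[6]=F0: 4-byte lead, need 3 cont bytes. acc=0x0
Byte[7]=9B: continuation. acc=(acc<<6)|0x1B=0x1B
Byte[8]: stream ended, expected continuation. INVALID

Answer: 8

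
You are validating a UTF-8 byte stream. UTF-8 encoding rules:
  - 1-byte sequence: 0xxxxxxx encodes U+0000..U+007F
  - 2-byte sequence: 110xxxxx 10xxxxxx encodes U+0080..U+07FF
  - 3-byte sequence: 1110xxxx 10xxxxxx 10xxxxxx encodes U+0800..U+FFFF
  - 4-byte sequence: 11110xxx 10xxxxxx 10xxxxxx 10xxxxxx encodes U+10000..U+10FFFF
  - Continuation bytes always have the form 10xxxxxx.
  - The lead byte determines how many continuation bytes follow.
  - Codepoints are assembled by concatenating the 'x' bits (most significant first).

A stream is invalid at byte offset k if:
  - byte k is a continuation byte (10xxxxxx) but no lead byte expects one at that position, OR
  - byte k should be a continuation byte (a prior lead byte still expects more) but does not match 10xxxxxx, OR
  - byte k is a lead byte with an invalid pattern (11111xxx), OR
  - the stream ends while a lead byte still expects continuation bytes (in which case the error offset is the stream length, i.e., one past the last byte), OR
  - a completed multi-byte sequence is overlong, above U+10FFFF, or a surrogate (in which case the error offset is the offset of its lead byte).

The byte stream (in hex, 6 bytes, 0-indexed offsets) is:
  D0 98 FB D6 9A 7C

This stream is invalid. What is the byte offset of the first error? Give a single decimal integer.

Answer: 2

Derivation:
Byte[0]=D0: 2-byte lead, need 1 cont bytes. acc=0x10
Byte[1]=98: continuation. acc=(acc<<6)|0x18=0x418
Completed: cp=U+0418 (starts at byte 0)
Byte[2]=FB: INVALID lead byte (not 0xxx/110x/1110/11110)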